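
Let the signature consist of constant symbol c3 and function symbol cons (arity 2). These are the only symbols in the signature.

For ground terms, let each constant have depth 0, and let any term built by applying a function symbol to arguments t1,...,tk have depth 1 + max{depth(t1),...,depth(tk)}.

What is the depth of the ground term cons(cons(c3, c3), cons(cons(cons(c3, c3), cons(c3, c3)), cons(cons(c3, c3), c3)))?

depth(cons(c3, c3)) = 1 + max(0, 0) = 1
depth(cons(cons(c3, c3), cons(c3, c3))) = 1 + max(1, 1) = 2
depth(cons(cons(c3, c3), c3)) = 1 + max(1, 0) = 2
depth(cons(cons(cons(c3, c3), cons(c3, c3)), cons(cons(c3, c3), c3))) = 1 + max(2, 2) = 3
depth(cons(cons(c3, c3), cons(cons(cons(c3, c3), cons(c3, c3)), cons(cons(c3, c3), c3)))) = 1 + max(1, 3) = 4

4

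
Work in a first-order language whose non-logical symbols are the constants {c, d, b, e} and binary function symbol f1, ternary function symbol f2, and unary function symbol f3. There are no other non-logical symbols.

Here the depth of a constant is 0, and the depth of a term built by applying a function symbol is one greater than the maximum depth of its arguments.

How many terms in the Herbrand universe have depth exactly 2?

689220

Count level by level. With function symbols f1/2, f2/3, f3/1, the terms of depth ≤ k are the 4 constants together with each function applied to depth-≤(k−1) tuples, so N_k = 4 + N_{k-1}^2 + N_{k-1}^3 + N_{k-1}.
N_0 = 4
N_1 = 4 + 4^2 + 4^3 + 4 = 88
N_2 = 4 + 88^2 + 88^3 + 88 = 689308
Terms of depth exactly 2: N_2 − N_1 = 689308 − 88 = 689220.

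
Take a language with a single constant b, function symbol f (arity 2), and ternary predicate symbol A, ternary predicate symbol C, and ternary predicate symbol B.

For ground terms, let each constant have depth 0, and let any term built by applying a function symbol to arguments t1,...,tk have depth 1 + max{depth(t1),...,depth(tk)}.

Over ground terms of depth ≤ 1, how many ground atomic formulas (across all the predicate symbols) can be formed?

First count ground terms of depth ≤ 1.
Count level by level. With function symbols f/2, the terms of depth ≤ k are the 1 constant together with each function applied to depth-≤(k−1) tuples, so N_k = 1 + N_{k-1}^2.
N_0 = 1
N_1 = 1 + 1^2 = 2
Explicitly: b, f(b, b).
So |H| = 2.
Ground atoms are formed by filling each argument slot of a predicate with a term from H, so an r-ary predicate gives |H|^r atoms:
  A: 2^3 = 8;  C: 2^3 = 8;  B: 2^3 = 8
Total ground atoms: 8 + 8 + 8 = 24.

24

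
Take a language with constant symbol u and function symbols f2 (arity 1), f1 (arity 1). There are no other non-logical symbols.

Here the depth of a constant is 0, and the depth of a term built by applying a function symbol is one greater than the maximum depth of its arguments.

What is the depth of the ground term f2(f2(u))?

2

depth(f2(u)) = 1 + depth(u) = 1 + 0 = 1
depth(f2(f2(u))) = 1 + depth(f2(u)) = 1 + 1 = 2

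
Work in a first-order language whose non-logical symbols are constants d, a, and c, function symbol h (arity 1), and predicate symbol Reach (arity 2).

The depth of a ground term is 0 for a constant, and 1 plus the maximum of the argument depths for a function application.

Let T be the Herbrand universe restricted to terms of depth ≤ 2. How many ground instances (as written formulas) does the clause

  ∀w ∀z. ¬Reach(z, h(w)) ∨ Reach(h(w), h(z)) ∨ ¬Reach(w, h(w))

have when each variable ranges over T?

81

Ground terms of depth ≤ 2:
  If N_k denotes the number of depth-≤k ground terms, the 3 constants give N_0 = 3, and each function symbol of arity r contributes N_{k-1}^r new terms at level k: N_k = 3 + N_{k-1}.
  N_0 = 3
  N_1 = 3 + 3 = 6
  N_2 = 3 + 6 = 9
So there are 9 ground terms available for substitution.
Each of w, z ranges independently over the available ground terms, and distinct assignments produce distinct instances.
Number of ground instances = 9^2 = 81.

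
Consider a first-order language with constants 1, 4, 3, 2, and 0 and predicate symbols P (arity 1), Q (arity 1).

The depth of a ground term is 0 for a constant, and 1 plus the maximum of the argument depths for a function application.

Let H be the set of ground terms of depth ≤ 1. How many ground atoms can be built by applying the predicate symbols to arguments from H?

10

First count ground terms of depth ≤ 1.
With no function symbols every ground term is a constant, so there are exactly 5 ground terms at every depth bound.
N_0 = 5
N_1 = 5
Explicitly: 1, 4, 3, 2, 0.
So |H| = 5.
For each predicate symbol, the number of ground atoms is |H| raised to its arity; summing:
  P: 5;  Q: 5
Total ground atoms: 5 + 5 = 10.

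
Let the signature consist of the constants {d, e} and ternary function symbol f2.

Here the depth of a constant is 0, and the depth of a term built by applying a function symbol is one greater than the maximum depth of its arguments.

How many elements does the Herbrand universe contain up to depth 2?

1002

Let N_k count ground terms of depth at most k. Each non-constant term of depth ≤ k is some function symbol applied to depth-≤(k−1) arguments, giving N_k = 2 + N_{k-1}^3.
N_0 = 2
N_1 = 2 + 2^3 = 10
N_2 = 2 + 10^3 = 1002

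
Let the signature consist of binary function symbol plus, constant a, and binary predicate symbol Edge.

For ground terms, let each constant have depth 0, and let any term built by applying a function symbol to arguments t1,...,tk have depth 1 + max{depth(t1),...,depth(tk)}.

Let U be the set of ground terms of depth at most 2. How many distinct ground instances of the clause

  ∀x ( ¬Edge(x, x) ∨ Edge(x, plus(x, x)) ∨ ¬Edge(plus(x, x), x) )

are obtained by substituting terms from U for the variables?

5

Ground terms of depth ≤ 2:
  Let N_k count ground terms of depth at most k. Each non-constant term of depth ≤ k is some function symbol applied to depth-≤(k−1) arguments, giving N_k = 1 + N_{k-1}^2.
  N_0 = 1
  N_1 = 1 + 1^2 = 2
  N_2 = 1 + 2^2 = 5
So there are 5 ground terms available for substitution.
There is 1 variable to instantiate (x),  occurring in at least one literal, so different choices give different ground instances.
Number of ground instances = 5.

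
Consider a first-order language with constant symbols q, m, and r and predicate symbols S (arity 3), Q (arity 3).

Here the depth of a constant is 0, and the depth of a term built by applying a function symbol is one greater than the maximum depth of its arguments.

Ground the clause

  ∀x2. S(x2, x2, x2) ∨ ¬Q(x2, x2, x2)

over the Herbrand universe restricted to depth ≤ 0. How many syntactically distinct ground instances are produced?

Ground terms of depth ≤ 0:
  With no function symbols every ground term is a constant, so there are exactly 3 ground terms at every depth bound.
  N_0 = 3
  Explicitly: q, m, r.
So there are 3 ground terms available for substitution.
There is 1 variable to instantiate (x2),  occurring in at least one literal, so different choices give different ground instances.
Number of ground instances = 3.

3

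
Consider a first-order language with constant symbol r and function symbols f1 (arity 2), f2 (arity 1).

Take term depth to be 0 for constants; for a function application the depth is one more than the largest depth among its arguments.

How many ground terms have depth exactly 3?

170

Let N_k = |{terms of depth ≤ k}|. Then N_0 = 1 and N_k = 1 + N_{k-1}^2 + N_{k-1} for k ≥ 1 (one summand per function symbol, arity giving the exponent).
N_0 = 1
N_1 = 1 + 1^2 + 1 = 3
N_2 = 1 + 3^2 + 3 = 13
N_3 = 1 + 13^2 + 13 = 183
Terms of depth exactly 3: N_3 − N_2 = 183 − 13 = 170.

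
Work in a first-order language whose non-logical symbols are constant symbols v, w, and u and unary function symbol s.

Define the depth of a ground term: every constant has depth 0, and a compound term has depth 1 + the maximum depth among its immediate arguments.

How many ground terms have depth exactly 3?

3

Count level by level. With function symbols s/1, the terms of depth ≤ k are the 3 constants together with each function applied to depth-≤(k−1) tuples, so N_k = 3 + N_{k-1}.
N_0 = 3
N_1 = 3 + 3 = 6
N_2 = 3 + 6 = 9
N_3 = 3 + 9 = 12
Terms of depth exactly 3: N_3 − N_2 = 12 − 9 = 3.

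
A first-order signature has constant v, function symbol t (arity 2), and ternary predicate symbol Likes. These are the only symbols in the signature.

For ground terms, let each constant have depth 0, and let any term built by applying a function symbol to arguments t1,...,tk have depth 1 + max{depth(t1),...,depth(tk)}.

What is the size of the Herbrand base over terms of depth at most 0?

First count ground terms of depth ≤ 0.
Let N_k = |{terms of depth ≤ k}|. Then N_0 = 1 and N_k = 1 + N_{k-1}^2 for k ≥ 1 (one summand per function symbol, arity giving the exponent).
N_0 = 1
Explicitly: v.
So |H| = 1.
For each predicate symbol, the number of ground atoms is |H| raised to its arity; summing:
  Likes: 1^3 = 1
Total ground atoms: 1.

1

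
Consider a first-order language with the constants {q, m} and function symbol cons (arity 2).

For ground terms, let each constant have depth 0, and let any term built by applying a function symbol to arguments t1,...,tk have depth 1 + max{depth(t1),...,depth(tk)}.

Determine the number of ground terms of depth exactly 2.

If N_k denotes the number of depth-≤k ground terms, the 2 constants give N_0 = 2, and each function symbol of arity r contributes N_{k-1}^r new terms at level k: N_k = 2 + N_{k-1}^2.
N_0 = 2
N_1 = 2 + 2^2 = 6
N_2 = 2 + 6^2 = 38
Terms of depth exactly 2: N_2 − N_1 = 38 − 6 = 32.

32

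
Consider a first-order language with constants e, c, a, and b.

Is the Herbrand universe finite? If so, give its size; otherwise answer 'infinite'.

There are no function symbols, so every ground term is one of the 4 constants.
The Herbrand universe is {e, c, a, b}, which is finite with 4 elements.

4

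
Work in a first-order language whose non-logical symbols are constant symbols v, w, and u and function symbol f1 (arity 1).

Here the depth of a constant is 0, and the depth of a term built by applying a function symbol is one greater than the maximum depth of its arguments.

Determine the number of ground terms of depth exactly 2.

Let N_k = |{terms of depth ≤ k}|. Then N_0 = 3 and N_k = 3 + N_{k-1} for k ≥ 1 (one summand per function symbol, arity giving the exponent).
N_0 = 3
N_1 = 3 + 3 = 6
N_2 = 3 + 6 = 9
Terms of depth exactly 2: N_2 − N_1 = 9 − 6 = 3.

3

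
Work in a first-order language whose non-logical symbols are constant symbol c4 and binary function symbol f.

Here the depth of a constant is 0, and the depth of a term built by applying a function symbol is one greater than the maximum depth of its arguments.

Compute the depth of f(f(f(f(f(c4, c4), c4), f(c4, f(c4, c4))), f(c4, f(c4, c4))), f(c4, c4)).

5

depth(f(c4, c4)) = 1 + max(0, 0) = 1
depth(f(f(c4, c4), c4)) = 1 + max(1, 0) = 2
depth(f(c4, f(c4, c4))) = 1 + max(0, 1) = 2
depth(f(f(f(c4, c4), c4), f(c4, f(c4, c4)))) = 1 + max(2, 2) = 3
depth(f(f(f(f(c4, c4), c4), f(c4, f(c4, c4))), f(c4, f(c4, c4)))) = 1 + max(3, 2) = 4
depth(f(f(f(f(f(c4, c4), c4), f(c4, f(c4, c4))), f(c4, f(c4, c4))), f(c4, c4))) = 1 + max(4, 1) = 5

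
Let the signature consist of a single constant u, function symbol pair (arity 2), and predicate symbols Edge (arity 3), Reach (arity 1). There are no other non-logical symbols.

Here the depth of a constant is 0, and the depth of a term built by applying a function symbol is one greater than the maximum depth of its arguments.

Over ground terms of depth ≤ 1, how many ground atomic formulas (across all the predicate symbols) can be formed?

First count ground terms of depth ≤ 1.
Write N_k for the number of ground terms of depth ≤ k. A term of depth ≤ k is either a constant or a function symbol applied to arguments of depth ≤ k−1, so N_k = 1 + N_{k-1}^2.
N_0 = 1
N_1 = 1 + 1^2 = 2
So |H| = 2.
Ground atoms are formed by filling each argument slot of a predicate with a term from H, so an r-ary predicate gives |H|^r atoms:
  Edge: 2^3 = 8;  Reach: 2
Total ground atoms: 8 + 2 = 10.

10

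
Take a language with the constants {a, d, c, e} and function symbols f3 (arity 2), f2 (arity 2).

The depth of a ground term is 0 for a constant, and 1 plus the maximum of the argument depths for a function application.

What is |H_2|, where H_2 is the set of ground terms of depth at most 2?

Write N_k for the number of ground terms of depth ≤ k. A term of depth ≤ k is either a constant or a function symbol applied to arguments of depth ≤ k−1, so N_k = 4 + N_{k-1}^2 + N_{k-1}^2.
N_0 = 4
N_1 = 4 + 4^2 + 4^2 = 36
N_2 = 4 + 36^2 + 36^2 = 2596

2596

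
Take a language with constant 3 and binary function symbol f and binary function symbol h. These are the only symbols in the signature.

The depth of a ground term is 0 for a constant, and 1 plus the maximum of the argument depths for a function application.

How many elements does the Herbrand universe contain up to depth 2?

Count level by level. With function symbols f/2, h/2, the terms of depth ≤ k are the 1 constant together with each function applied to depth-≤(k−1) tuples, so N_k = 1 + N_{k-1}^2 + N_{k-1}^2.
N_0 = 1
N_1 = 1 + 1^2 + 1^2 = 3
N_2 = 1 + 3^2 + 3^2 = 19

19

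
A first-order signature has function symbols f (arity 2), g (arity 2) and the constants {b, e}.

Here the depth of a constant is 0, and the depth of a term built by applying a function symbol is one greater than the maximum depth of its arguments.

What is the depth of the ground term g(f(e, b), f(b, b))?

2

depth(f(e, b)) = 1 + max(0, 0) = 1
depth(f(b, b)) = 1 + max(0, 0) = 1
depth(g(f(e, b), f(b, b))) = 1 + max(1, 1) = 2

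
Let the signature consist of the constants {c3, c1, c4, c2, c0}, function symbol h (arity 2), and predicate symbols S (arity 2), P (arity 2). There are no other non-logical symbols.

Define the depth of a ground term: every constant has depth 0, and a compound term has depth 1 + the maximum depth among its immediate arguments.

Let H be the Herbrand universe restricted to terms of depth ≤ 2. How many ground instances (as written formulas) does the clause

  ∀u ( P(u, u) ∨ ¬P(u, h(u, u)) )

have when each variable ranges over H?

Ground terms of depth ≤ 2:
  If N_k denotes the number of depth-≤k ground terms, the 5 constants give N_0 = 5, and each function symbol of arity r contributes N_{k-1}^r new terms at level k: N_k = 5 + N_{k-1}^2.
  N_0 = 5
  N_1 = 5 + 5^2 = 30
  N_2 = 5 + 30^2 = 905
So there are 905 ground terms available for substitution.
The body mentions the single quantified variable u; since ground terms form a free algebra, no two substitutions collapse to the same formula.
Number of ground instances = 905.

905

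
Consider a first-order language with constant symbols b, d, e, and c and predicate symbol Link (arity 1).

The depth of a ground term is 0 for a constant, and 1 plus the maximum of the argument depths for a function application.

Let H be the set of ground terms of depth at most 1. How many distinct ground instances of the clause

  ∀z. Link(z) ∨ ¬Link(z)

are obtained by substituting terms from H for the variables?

4

Ground terms of depth ≤ 1:
  With no function symbols every ground term is a constant, so there are exactly 4 ground terms at every depth bound.
  N_0 = 4
  N_1 = 4
So there are 4 ground terms available for substitution.
The variable z ranges independently over the available ground terms, and distinct assignments produce distinct instances.
Number of ground instances = 4.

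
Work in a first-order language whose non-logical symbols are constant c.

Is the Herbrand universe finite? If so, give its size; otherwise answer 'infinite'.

1

There are no function symbols, so the only ground term is the single constant.
The Herbrand universe is {c}, finite with 1 element.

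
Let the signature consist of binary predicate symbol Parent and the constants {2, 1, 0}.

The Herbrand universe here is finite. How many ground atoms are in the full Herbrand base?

9

With no function symbols, the Herbrand universe is just the 3 constants.
Ground atoms per predicate: Parent: 3^2 = 9.
Herbrand base size = 9 = 9.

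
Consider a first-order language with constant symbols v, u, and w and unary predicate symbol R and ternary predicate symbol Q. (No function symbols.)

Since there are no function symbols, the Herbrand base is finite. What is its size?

With no function symbols, the Herbrand universe is just the 3 constants.
Ground atoms per predicate: R: 3, Q: 3^3 = 27.
Herbrand base size = 3 + 27 = 30.

30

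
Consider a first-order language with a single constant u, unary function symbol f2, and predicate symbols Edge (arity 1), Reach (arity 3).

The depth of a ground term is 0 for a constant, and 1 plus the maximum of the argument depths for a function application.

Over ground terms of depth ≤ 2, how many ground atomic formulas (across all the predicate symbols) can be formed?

30

First count ground terms of depth ≤ 2.
Let N_k = |{terms of depth ≤ k}|. Then N_0 = 1 and N_k = 1 + N_{k-1} for k ≥ 1 (one summand per function symbol, arity giving the exponent).
N_0 = 1
N_1 = 1 + 1 = 2
N_2 = 1 + 2 = 3
Explicitly: u, f2(u), f2(f2(u)).
So |H| = 3.
Each predicate of arity r yields |H|^r ground atoms (one per choice of an r-tuple from H):
  Edge: 3;  Reach: 3^3 = 27
Total ground atoms: 3 + 27 = 30.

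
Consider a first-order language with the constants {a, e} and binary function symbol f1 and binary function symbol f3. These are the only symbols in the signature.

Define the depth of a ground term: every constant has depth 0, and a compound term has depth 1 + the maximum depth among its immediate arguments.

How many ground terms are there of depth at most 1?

Write N_k for the number of ground terms of depth ≤ k. A term of depth ≤ k is either a constant or a function symbol applied to arguments of depth ≤ k−1, so N_k = 2 + N_{k-1}^2 + N_{k-1}^2.
N_0 = 2
N_1 = 2 + 2^2 + 2^2 = 10

10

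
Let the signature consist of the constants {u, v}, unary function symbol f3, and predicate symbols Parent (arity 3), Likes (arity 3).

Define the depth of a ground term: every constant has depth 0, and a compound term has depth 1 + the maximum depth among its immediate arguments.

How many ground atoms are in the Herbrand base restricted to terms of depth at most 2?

First count ground terms of depth ≤ 2.
If N_k denotes the number of depth-≤k ground terms, the 2 constants give N_0 = 2, and each function symbol of arity r contributes N_{k-1}^r new terms at level k: N_k = 2 + N_{k-1}.
N_0 = 2
N_1 = 2 + 2 = 4
N_2 = 2 + 4 = 6
Explicitly: u, v, f3(u), f3(v), f3(f3(u)), f3(f3(v)).
So |H| = 6.
Each predicate of arity r yields |H|^r ground atoms (one per choice of an r-tuple from H):
  Parent: 6^3 = 216;  Likes: 6^3 = 216
Total ground atoms: 216 + 216 = 432.

432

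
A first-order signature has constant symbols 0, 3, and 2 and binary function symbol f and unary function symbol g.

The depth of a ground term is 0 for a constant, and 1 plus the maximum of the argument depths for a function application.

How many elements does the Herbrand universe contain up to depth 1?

Write N_k for the number of ground terms of depth ≤ k. A term of depth ≤ k is either a constant or a function symbol applied to arguments of depth ≤ k−1, so N_k = 3 + N_{k-1}^2 + N_{k-1}.
N_0 = 3
N_1 = 3 + 3^2 + 3 = 15

15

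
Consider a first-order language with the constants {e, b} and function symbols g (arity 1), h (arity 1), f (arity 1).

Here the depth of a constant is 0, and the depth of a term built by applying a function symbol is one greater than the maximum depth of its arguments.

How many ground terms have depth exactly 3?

Let N_k = |{terms of depth ≤ k}|. Then N_0 = 2 and N_k = 2 + N_{k-1} + N_{k-1} + N_{k-1} for k ≥ 1 (one summand per function symbol, arity giving the exponent).
N_0 = 2
N_1 = 2 + 2 + 2 + 2 = 8
N_2 = 2 + 8 + 8 + 8 = 26
N_3 = 2 + 26 + 26 + 26 = 80
Terms of depth exactly 3: N_3 − N_2 = 80 − 26 = 54.

54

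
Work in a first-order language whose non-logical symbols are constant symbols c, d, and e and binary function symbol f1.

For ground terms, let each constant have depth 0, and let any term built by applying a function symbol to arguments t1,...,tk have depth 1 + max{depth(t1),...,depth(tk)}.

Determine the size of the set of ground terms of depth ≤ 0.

3

Let N_k count ground terms of depth at most k. Each non-constant term of depth ≤ k is some function symbol applied to depth-≤(k−1) arguments, giving N_k = 3 + N_{k-1}^2.
N_0 = 3
Explicitly: c, d, e.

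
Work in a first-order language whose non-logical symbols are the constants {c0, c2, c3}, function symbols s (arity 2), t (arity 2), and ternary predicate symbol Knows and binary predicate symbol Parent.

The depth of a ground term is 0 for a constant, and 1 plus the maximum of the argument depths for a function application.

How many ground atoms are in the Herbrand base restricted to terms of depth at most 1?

First count ground terms of depth ≤ 1.
Let N_k count ground terms of depth at most k. Each non-constant term of depth ≤ k is some function symbol applied to depth-≤(k−1) arguments, giving N_k = 3 + N_{k-1}^2 + N_{k-1}^2.
N_0 = 3
N_1 = 3 + 3^2 + 3^2 = 21
So |H| = 21.
For each predicate symbol, the number of ground atoms is |H| raised to its arity; summing:
  Knows: 21^3 = 9261;  Parent: 21^2 = 441
Total ground atoms: 9261 + 441 = 9702.

9702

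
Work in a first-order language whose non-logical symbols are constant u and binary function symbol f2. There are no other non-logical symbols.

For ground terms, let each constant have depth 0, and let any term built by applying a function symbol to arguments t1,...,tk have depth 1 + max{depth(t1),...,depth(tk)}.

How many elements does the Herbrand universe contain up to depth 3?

26

Write N_k for the number of ground terms of depth ≤ k. A term of depth ≤ k is either a constant or a function symbol applied to arguments of depth ≤ k−1, so N_k = 1 + N_{k-1}^2.
N_0 = 1
N_1 = 1 + 1^2 = 2
N_2 = 1 + 2^2 = 5
N_3 = 1 + 5^2 = 26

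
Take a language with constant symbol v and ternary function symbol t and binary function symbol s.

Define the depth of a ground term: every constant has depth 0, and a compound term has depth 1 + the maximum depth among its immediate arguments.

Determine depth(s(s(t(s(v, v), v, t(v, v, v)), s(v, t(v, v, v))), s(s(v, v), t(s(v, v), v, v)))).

4

depth(s(v, v)) = 1 + max(0, 0) = 1
depth(t(v, v, v)) = 1 + max(0, 0, 0) = 1
depth(t(s(v, v), v, t(v, v, v))) = 1 + max(1, 0, 1) = 2
depth(s(v, t(v, v, v))) = 1 + max(0, 1) = 2
depth(s(t(s(v, v), v, t(v, v, v)), s(v, t(v, v, v)))) = 1 + max(2, 2) = 3
depth(t(s(v, v), v, v)) = 1 + max(1, 0, 0) = 2
depth(s(s(v, v), t(s(v, v), v, v))) = 1 + max(1, 2) = 3
depth(s(s(t(s(v, v), v, t(v, v, v)), s(v, t(v, v, v))), s(s(v, v), t(s(v, v), v, v)))) = 1 + max(3, 3) = 4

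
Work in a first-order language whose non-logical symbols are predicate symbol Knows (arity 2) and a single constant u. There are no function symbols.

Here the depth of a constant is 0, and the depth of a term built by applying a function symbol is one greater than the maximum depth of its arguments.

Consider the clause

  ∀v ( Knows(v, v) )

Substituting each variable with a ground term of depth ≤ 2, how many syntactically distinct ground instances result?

Ground terms of depth ≤ 2:
  With no function symbols every ground term is a constant, so there is exactly 1 ground term at every depth bound.
  N_0 = 1
  N_1 = 1
  N_2 = 1
So there is exactly 1 ground term available for substitution.
There is 1 variable to instantiate (v),  occurring in at least one literal, so different choices give different ground instances.
Number of ground instances = 1.

1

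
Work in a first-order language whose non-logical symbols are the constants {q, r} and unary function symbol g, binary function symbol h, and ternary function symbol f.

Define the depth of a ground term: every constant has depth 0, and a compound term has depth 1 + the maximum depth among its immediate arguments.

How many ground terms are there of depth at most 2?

Let N_k = |{terms of depth ≤ k}|. Then N_0 = 2 and N_k = 2 + N_{k-1} + N_{k-1}^2 + N_{k-1}^3 for k ≥ 1 (one summand per function symbol, arity giving the exponent).
N_0 = 2
N_1 = 2 + 2 + 2^2 + 2^3 = 16
N_2 = 2 + 16 + 16^2 + 16^3 = 4370

4370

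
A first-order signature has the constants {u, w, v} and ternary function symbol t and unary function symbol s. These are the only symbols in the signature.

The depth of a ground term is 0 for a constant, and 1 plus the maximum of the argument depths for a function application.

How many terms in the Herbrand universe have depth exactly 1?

Write N_k for the number of ground terms of depth ≤ k. A term of depth ≤ k is either a constant or a function symbol applied to arguments of depth ≤ k−1, so N_k = 3 + N_{k-1}^3 + N_{k-1}.
N_0 = 3
N_1 = 3 + 3^3 + 3 = 33
Terms of depth exactly 1: N_1 − N_0 = 33 − 3 = 30.

30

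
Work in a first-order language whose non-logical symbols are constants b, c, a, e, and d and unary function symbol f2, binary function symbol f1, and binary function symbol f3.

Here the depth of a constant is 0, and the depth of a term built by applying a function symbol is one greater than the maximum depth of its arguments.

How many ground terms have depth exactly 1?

55

Let N_k count ground terms of depth at most k. Each non-constant term of depth ≤ k is some function symbol applied to depth-≤(k−1) arguments, giving N_k = 5 + N_{k-1} + N_{k-1}^2 + N_{k-1}^2.
N_0 = 5
N_1 = 5 + 5 + 5^2 + 5^2 = 60
Terms of depth exactly 1: N_1 − N_0 = 60 − 5 = 55.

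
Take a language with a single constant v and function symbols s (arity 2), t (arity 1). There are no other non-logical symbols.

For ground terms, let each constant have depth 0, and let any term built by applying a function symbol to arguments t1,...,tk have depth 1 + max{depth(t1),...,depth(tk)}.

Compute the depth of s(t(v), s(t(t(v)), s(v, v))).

4

depth(t(v)) = 1 + depth(v) = 1 + 0 = 1
depth(t(t(v))) = 1 + depth(t(v)) = 1 + 1 = 2
depth(s(v, v)) = 1 + max(0, 0) = 1
depth(s(t(t(v)), s(v, v))) = 1 + max(2, 1) = 3
depth(s(t(v), s(t(t(v)), s(v, v)))) = 1 + max(1, 3) = 4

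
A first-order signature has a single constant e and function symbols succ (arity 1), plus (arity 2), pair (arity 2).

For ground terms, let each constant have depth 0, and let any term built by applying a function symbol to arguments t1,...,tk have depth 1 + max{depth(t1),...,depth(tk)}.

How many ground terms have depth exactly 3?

Write N_k for the number of ground terms of depth ≤ k. A term of depth ≤ k is either a constant or a function symbol applied to arguments of depth ≤ k−1, so N_k = 1 + N_{k-1} + N_{k-1}^2 + N_{k-1}^2.
N_0 = 1
N_1 = 1 + 1 + 1^2 + 1^2 = 4
N_2 = 1 + 4 + 4^2 + 4^2 = 37
N_3 = 1 + 37 + 37^2 + 37^2 = 2776
Terms of depth exactly 3: N_3 − N_2 = 2776 − 37 = 2739.

2739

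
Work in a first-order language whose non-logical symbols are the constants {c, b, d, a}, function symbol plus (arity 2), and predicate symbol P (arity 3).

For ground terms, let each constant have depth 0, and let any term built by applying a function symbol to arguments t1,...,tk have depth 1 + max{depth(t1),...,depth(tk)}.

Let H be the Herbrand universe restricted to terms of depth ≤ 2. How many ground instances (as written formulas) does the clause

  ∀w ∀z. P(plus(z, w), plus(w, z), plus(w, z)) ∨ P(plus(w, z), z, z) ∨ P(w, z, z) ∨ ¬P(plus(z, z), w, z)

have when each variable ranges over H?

163216

Ground terms of depth ≤ 2:
  Let N_k count ground terms of depth at most k. Each non-constant term of depth ≤ k is some function symbol applied to depth-≤(k−1) arguments, giving N_k = 4 + N_{k-1}^2.
  N_0 = 4
  N_1 = 4 + 4^2 = 20
  N_2 = 4 + 20^2 = 404
So there are 404 ground terms available for substitution.
The clause has 2 distinct variables (w, z), each appearing in the body. In the free term algebra distinct substitutions yield syntactically distinct ground instances.
Number of ground instances = 404^2 = 163216.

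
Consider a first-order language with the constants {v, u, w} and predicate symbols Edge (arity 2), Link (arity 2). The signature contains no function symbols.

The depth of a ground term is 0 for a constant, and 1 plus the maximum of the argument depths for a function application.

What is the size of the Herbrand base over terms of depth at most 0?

First count ground terms of depth ≤ 0.
With no function symbols every ground term is a constant, so there are exactly 3 ground terms at every depth bound.
N_0 = 3
So |H| = 3.
Ground atoms are formed by filling each argument slot of a predicate with a term from H, so an r-ary predicate gives |H|^r atoms:
  Edge: 3^2 = 9;  Link: 3^2 = 9
Total ground atoms: 9 + 9 = 18.

18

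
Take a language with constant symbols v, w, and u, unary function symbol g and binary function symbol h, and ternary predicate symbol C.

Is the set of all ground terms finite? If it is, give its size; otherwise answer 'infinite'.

infinite

The signature has at least one function symbol (g, arity 1) and at least one constant (v).
Iterating g gives infinitely many distinct ground terms: v, g(v), g(g(v)), ...
So the Herbrand universe is infinite.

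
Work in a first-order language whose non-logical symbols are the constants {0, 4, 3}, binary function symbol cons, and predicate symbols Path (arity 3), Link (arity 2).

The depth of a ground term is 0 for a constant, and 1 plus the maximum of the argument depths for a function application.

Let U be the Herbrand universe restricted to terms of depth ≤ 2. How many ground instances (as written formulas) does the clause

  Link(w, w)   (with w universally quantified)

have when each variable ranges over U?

147

Ground terms of depth ≤ 2:
  Let N_k count ground terms of depth at most k. Each non-constant term of depth ≤ k is some function symbol applied to depth-≤(k−1) arguments, giving N_k = 3 + N_{k-1}^2.
  N_0 = 3
  N_1 = 3 + 3^2 = 12
  N_2 = 3 + 12^2 = 147
So there are 147 ground terms available for substitution.
The body mentions the single quantified variable w; since ground terms form a free algebra, no two substitutions collapse to the same formula.
Number of ground instances = 147.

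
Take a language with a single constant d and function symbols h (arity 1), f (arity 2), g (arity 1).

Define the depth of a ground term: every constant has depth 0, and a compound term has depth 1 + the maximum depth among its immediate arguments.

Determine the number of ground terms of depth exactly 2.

21

If N_k denotes the number of depth-≤k ground terms, the 1 constant gives N_0 = 1, and each function symbol of arity r contributes N_{k-1}^r new terms at level k: N_k = 1 + N_{k-1} + N_{k-1}^2 + N_{k-1}.
N_0 = 1
N_1 = 1 + 1 + 1^2 + 1 = 4
N_2 = 1 + 4 + 4^2 + 4 = 25
Terms of depth exactly 2: N_2 − N_1 = 25 − 4 = 21.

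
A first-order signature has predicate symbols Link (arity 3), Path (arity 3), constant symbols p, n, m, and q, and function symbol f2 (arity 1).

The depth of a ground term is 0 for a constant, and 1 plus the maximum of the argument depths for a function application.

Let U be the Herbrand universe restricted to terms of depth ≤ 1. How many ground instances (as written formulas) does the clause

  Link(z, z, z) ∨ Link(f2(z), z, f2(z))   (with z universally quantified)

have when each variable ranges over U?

8

Ground terms of depth ≤ 1:
  If N_k denotes the number of depth-≤k ground terms, the 4 constants give N_0 = 4, and each function symbol of arity r contributes N_{k-1}^r new terms at level k: N_k = 4 + N_{k-1}.
  N_0 = 4
  N_1 = 4 + 4 = 8
  Explicitly: p, n, m, q, f2(p), f2(n), f2(m), f2(q).
So there are 8 ground terms available for substitution.
The variable z ranges independently over the available ground terms, and distinct assignments produce distinct instances.
Number of ground instances = 8.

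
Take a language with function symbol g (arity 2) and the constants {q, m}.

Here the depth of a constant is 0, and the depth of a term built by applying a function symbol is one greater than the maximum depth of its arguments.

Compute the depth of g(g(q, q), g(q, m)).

depth(g(q, q)) = 1 + max(0, 0) = 1
depth(g(q, m)) = 1 + max(0, 0) = 1
depth(g(g(q, q), g(q, m))) = 1 + max(1, 1) = 2

2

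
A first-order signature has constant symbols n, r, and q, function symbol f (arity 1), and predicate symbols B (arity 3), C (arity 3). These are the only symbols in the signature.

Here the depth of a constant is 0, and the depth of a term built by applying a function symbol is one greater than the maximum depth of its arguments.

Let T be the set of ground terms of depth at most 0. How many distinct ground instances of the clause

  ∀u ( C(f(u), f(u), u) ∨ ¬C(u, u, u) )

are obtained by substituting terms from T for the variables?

3

Ground terms of depth ≤ 0:
  Let N_k = |{terms of depth ≤ k}|. Then N_0 = 3 and N_k = 3 + N_{k-1} for k ≥ 1 (one summand per function symbol, arity giving the exponent).
  N_0 = 3
  Explicitly: n, r, q.
So there are 3 ground terms available for substitution.
There is 1 variable to instantiate (u),  occurring in at least one literal, so different choices give different ground instances.
Number of ground instances = 3.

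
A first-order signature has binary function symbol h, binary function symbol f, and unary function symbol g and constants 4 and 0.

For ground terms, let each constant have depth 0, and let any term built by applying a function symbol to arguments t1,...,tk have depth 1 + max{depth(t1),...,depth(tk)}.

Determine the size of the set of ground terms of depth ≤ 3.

182712

Count level by level. With function symbols h/2, f/2, g/1, the terms of depth ≤ k are the 2 constants together with each function applied to depth-≤(k−1) tuples, so N_k = 2 + N_{k-1}^2 + N_{k-1}^2 + N_{k-1}.
N_0 = 2
N_1 = 2 + 2^2 + 2^2 + 2 = 12
N_2 = 2 + 12^2 + 12^2 + 12 = 302
N_3 = 2 + 302^2 + 302^2 + 302 = 182712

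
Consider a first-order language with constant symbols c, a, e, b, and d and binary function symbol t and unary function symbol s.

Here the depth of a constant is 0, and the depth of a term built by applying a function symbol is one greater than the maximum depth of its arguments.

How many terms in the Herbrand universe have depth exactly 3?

1600230

Let N_k count ground terms of depth at most k. Each non-constant term of depth ≤ k is some function symbol applied to depth-≤(k−1) arguments, giving N_k = 5 + N_{k-1}^2 + N_{k-1}.
N_0 = 5
N_1 = 5 + 5^2 + 5 = 35
N_2 = 5 + 35^2 + 35 = 1265
N_3 = 5 + 1265^2 + 1265 = 1601495
Terms of depth exactly 3: N_3 − N_2 = 1601495 − 1265 = 1600230.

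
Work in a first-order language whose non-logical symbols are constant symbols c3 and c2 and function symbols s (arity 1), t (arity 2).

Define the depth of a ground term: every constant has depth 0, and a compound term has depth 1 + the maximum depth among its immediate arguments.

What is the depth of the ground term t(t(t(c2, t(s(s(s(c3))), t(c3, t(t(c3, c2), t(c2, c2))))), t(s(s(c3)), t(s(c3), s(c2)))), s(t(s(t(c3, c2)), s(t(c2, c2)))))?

7

depth(s(c3)) = 1 + depth(c3) = 1 + 0 = 1
depth(s(s(c3))) = 1 + depth(s(c3)) = 1 + 1 = 2
depth(s(s(s(c3)))) = 1 + depth(s(s(c3))) = 1 + 2 = 3
depth(t(c3, c2)) = 1 + max(0, 0) = 1
depth(t(c2, c2)) = 1 + max(0, 0) = 1
depth(t(t(c3, c2), t(c2, c2))) = 1 + max(1, 1) = 2
depth(t(c3, t(t(c3, c2), t(c2, c2)))) = 1 + max(0, 2) = 3
depth(t(s(s(s(c3))), t(c3, t(t(c3, c2), t(c2, c2))))) = 1 + max(3, 3) = 4
depth(t(c2, t(s(s(s(c3))), t(c3, t(t(c3, c2), t(c2, c2)))))) = 1 + max(0, 4) = 5
depth(s(c2)) = 1 + depth(c2) = 1 + 0 = 1
depth(t(s(c3), s(c2))) = 1 + max(1, 1) = 2
depth(t(s(s(c3)), t(s(c3), s(c2)))) = 1 + max(2, 2) = 3
depth(t(t(c2, t(s(s(s(c3))), t(c3, t(t(c3, c2), t(c2, c2))))), t(s(s(c3)), t(s(c3), s(c2))))) = 1 + max(5, 3) = 6
depth(s(t(c3, c2))) = 1 + depth(t(c3, c2)) = 1 + 1 = 2
depth(s(t(c2, c2))) = 1 + depth(t(c2, c2)) = 1 + 1 = 2
depth(t(s(t(c3, c2)), s(t(c2, c2)))) = 1 + max(2, 2) = 3
depth(s(t(s(t(c3, c2)), s(t(c2, c2))))) = 1 + depth(t(s(t(c3, c2)), s(t(c2, c2)))) = 1 + 3 = 4
depth(t(t(t(c2, t(s(s(s(c3))), t(c3, t(t(c3, c2), t(c2, c2))))), t(s(s(c3)), t(s(c3), s(c2)))), s(t(s(t(c3, c2)), s(t(c2, c2)))))) = 1 + max(6, 4) = 7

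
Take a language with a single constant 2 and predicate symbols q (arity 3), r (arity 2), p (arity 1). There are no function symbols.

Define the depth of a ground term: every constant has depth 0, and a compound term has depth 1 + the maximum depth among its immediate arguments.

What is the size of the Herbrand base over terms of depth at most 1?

First count ground terms of depth ≤ 1.
With no function symbols every ground term is a constant, so there is exactly 1 ground term at every depth bound.
N_0 = 1
N_1 = 1
Explicitly: 2.
So |H| = 1.
A ground atom is a predicate applied to a tuple of terms from H, so the count is the sum over predicates of |H|^arity:
  q: 1^3 = 1;  r: 1^2 = 1;  p: 1
Total ground atoms: 1 + 1 + 1 = 3.

3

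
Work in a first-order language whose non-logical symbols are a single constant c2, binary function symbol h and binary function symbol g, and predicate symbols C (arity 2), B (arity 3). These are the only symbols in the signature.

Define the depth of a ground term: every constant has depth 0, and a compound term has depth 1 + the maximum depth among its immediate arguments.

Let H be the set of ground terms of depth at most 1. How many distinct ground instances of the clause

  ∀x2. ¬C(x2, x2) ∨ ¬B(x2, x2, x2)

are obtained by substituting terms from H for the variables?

3

Ground terms of depth ≤ 1:
  Count level by level. With function symbols h/2, g/2, the terms of depth ≤ k are the 1 constant together with each function applied to depth-≤(k−1) tuples, so N_k = 1 + N_{k-1}^2 + N_{k-1}^2.
  N_0 = 1
  N_1 = 1 + 1^2 + 1^2 = 3
  Explicitly: c2, h(c2, c2), g(c2, c2).
So there are 3 ground terms available for substitution.
There is 1 variable to instantiate (x2),  occurring in at least one literal, so different choices give different ground instances.
Number of ground instances = 3.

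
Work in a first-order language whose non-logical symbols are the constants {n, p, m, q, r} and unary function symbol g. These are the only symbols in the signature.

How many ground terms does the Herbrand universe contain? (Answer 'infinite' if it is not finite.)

infinite

The signature has at least one function symbol (g, arity 1) and at least one constant (n).
Iterating g gives infinitely many distinct ground terms: n, g(n), g(g(n)), ...
So the Herbrand universe is infinite.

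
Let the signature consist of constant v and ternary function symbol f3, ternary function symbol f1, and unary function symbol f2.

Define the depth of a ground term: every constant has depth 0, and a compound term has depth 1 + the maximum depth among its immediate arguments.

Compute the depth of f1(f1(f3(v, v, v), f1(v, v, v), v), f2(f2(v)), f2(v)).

3

depth(f3(v, v, v)) = 1 + max(0, 0, 0) = 1
depth(f1(v, v, v)) = 1 + max(0, 0, 0) = 1
depth(f1(f3(v, v, v), f1(v, v, v), v)) = 1 + max(1, 1, 0) = 2
depth(f2(v)) = 1 + depth(v) = 1 + 0 = 1
depth(f2(f2(v))) = 1 + depth(f2(v)) = 1 + 1 = 2
depth(f1(f1(f3(v, v, v), f1(v, v, v), v), f2(f2(v)), f2(v))) = 1 + max(2, 2, 1) = 3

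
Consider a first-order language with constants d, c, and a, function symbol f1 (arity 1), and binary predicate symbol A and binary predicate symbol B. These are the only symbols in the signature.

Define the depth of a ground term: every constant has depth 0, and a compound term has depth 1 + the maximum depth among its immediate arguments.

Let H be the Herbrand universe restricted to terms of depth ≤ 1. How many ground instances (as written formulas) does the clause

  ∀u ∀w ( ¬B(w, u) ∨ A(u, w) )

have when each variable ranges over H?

Ground terms of depth ≤ 1:
  Let N_k count ground terms of depth at most k. Each non-constant term of depth ≤ k is some function symbol applied to depth-≤(k−1) arguments, giving N_k = 3 + N_{k-1}.
  N_0 = 3
  N_1 = 3 + 3 = 6
  Explicitly: d, c, a, f1(d), f1(c), f1(a).
So there are 6 ground terms available for substitution.
The clause has 2 distinct variables (u, w), each appearing in the body. In the free term algebra distinct substitutions yield syntactically distinct ground instances.
Number of ground instances = 6^2 = 36.

36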